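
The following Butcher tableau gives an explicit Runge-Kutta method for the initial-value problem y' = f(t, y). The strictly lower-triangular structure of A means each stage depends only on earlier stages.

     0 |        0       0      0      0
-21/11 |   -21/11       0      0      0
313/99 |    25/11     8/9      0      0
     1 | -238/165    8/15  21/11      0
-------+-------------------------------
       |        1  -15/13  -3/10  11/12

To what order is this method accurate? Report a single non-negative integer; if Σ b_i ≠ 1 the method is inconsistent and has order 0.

b = (1, -15/13, -3/10, 11/12)
c = (0, -21/11, 313/99, 1)
Ac = (0, 0, -56/33, 9107/1815)
Σ b_i: 1·1 + (-15/13)·1 + (-3/10)·1 + 11/12·1 = 361/780 ≠ 1 ⇒ order 0.

0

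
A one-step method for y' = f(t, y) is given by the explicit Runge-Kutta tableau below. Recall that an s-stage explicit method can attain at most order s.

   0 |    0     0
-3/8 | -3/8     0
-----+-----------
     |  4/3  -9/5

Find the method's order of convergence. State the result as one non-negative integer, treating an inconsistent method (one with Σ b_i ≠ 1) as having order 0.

b = (4/3, -9/5)
c = (0, -3/8)
Σ b_i: 4/3·1 + (-9/5)·1 = -7/15 ≠ 1 ⇒ order 0.

0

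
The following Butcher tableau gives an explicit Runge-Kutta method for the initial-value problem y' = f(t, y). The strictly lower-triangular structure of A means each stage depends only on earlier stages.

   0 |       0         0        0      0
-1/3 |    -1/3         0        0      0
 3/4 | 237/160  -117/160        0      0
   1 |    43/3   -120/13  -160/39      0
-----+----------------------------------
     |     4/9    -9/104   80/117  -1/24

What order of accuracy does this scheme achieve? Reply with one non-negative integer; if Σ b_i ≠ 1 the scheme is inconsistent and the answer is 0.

4

b = (4/9, -9/104, 80/117, -1/24)
c = (0, -1/3, 3/4, 1)
Ac = (0, 0, 39/160, 0)
Σ b_i: 4/9·1 + (-9/104)·1 + 80/117·1 + (-1/24)·1 = 1 ✓
b·c: (-9/104)·(-1/3) + 80/117·3/4 + (-1/24)·1 = 1/2 ✓
b·c²: (-9/104)·1/9 + 80/117·9/16 + (-1/24)·1 = 1/3 ✓
b·Ac: 80/117·39/160 = 1/6 ✓
b·c³: (-9/104)·(-1/27) + 80/117·27/64 + (-1/24)·1 = 1/4 ✓
b·(c∘Ac): 80/117·117/640 = 1/8 ✓
b·Ac²: 80/117·(-13/160) + (-1/24)·(-10/3) = 1/12 ✓
b·A²c: (-1/24)·(-1) = 1/24 ✓; 4 stages ⇒ order 4.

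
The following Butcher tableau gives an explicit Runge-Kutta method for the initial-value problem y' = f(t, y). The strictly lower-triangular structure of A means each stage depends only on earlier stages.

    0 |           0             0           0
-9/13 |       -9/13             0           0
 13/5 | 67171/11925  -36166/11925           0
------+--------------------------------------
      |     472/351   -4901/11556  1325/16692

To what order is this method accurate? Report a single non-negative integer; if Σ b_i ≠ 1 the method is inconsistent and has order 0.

3

b = (472/351, -4901/11556, 1325/16692)
c = (0, -9/13, 13/5)
Ac = (0, 0, 2782/1325)
Σ b_i: 472/351·1 + (-4901/11556)·1 + 1325/16692·1 = 1 ✓
b·c: (-4901/11556)·(-9/13) + 1325/16692·13/5 = 1/2 ✓
b·c²: (-4901/11556)·81/169 + 1325/16692·169/25 = 1/3 ✓
b·Ac: 1325/16692·2782/1325 = 1/6 ✓; 3 stages ⇒ order 3.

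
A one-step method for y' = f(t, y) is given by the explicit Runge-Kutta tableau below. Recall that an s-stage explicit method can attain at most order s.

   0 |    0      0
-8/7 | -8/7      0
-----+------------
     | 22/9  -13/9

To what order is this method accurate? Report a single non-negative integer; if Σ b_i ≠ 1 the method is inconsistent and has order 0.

b = (22/9, -13/9)
c = (0, -8/7)
Σ b_i: 22/9·1 + (-13/9)·1 = 1 ✓
b·c: (-13/9)·(-8/7) = 104/63 ≠ 1/2 ⇒ order 1.

1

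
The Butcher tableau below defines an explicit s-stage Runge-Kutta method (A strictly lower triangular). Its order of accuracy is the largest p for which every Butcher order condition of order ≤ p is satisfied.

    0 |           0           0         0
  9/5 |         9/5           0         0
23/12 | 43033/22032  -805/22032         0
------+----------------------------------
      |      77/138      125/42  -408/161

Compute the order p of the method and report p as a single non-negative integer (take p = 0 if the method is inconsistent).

b = (77/138, 125/42, -408/161)
c = (0, 9/5, 23/12)
Ac = (0, 0, -161/2448)
Σ b_i: 77/138·1 + 125/42·1 + (-408/161)·1 = 1 ✓
b·c: 125/42·9/5 + (-408/161)·23/12 = 1/2 ✓
b·c²: 125/42·81/25 + (-408/161)·529/144 = 1/3 ✓
b·Ac: (-408/161)·(-161/2448) = 1/6 ✓; 3 stages ⇒ order 3.

3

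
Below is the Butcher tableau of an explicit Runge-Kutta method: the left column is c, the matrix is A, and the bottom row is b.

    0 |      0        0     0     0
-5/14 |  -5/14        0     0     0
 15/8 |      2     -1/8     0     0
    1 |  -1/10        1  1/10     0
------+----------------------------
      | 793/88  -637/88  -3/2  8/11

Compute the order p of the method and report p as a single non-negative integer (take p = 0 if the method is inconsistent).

2

b = (793/88, -637/88, -3/2, 8/11)
c = (0, -5/14, 15/8, 1)
Ac = (0, 0, 5/112, -19/112)
Σ b_i: 793/88·1 + (-637/88)·1 + (-3/2)·1 + 8/11·1 = 1 ✓
b·c: (-637/88)·(-5/14) + (-3/2)·15/8 + 8/11·1 = 1/2 ✓
b·c²: (-637/88)·25/196 + (-3/2)·225/64 + 8/11·1 = -7701/1408 ≠ 1/3 ⇒ order 2.
b·Ac: (-3/2)·5/112 + 8/11·(-19/112) = -67/352 ≠ 1/6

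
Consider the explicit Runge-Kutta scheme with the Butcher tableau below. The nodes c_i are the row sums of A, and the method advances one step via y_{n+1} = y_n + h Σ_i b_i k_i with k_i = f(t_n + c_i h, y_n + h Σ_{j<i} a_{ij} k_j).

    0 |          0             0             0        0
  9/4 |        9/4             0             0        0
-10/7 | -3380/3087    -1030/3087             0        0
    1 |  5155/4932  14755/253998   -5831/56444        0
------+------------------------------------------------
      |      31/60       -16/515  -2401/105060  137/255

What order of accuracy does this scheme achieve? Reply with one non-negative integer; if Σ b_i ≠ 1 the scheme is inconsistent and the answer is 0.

b = (31/60, -16/515, -2401/105060, 137/255)
c = (0, 9/4, -10/7, 1)
Ac = (0, 0, -515/686, 305/1096)
Σ b_i: 31/60·1 + (-16/515)·1 + (-2401/105060)·1 + 137/255·1 = 1 ✓
b·c: (-16/515)·9/4 + (-2401/105060)·(-10/7) + 137/255·1 = 1/2 ✓
b·c²: (-16/515)·81/16 + (-2401/105060)·100/49 + 137/255·1 = 1/3 ✓
b·Ac: (-2401/105060)·(-515/686) + 137/255·305/1096 = 1/6 ✓
b·c³: (-16/515)·729/64 + (-2401/105060)·(-1000/343) + 137/255·1 = 1/4 ✓
b·(c∘Ac): (-2401/105060)·2575/2401 + 137/255·305/1096 = 1/8 ✓
b·Ac²: (-2401/105060)·(-4635/2744) + 137/255·365/4384 = 1/12 ✓
b·A²c: 137/255·85/1096 = 1/24 ✓; 4 stages ⇒ order 4.

4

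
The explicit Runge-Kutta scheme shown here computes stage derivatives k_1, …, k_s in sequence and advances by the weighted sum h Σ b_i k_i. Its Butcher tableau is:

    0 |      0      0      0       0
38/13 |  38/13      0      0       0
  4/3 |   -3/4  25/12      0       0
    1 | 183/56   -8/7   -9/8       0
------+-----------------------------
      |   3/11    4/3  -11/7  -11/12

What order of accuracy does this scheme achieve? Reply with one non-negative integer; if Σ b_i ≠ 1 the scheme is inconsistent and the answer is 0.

b = (3/11, 4/3, -11/7, -11/12)
c = (0, 38/13, 4/3, 1)
Ac = (0, 0, 475/78, -881/182)
Σ b_i: 3/11·1 + 4/3·1 + (-11/7)·1 + (-11/12)·1 = -815/924 ≠ 1 ⇒ order 0.

0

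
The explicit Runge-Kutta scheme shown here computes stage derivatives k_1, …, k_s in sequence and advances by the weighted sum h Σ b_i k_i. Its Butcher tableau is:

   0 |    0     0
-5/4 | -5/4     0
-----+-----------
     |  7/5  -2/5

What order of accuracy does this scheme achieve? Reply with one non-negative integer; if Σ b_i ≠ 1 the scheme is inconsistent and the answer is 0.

b = (7/5, -2/5)
c = (0, -5/4)
Σ b_i: 7/5·1 + (-2/5)·1 = 1 ✓
b·c: (-2/5)·(-5/4) = 1/2 ✓; 2 stages ⇒ order 2.

2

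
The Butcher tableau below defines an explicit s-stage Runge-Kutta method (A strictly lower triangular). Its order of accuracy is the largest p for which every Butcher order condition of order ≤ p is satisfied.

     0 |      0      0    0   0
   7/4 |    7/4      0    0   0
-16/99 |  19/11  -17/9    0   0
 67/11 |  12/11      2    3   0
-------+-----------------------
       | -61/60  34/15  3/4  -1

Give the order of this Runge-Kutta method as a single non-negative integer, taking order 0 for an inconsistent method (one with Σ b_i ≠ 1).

1

b = (-61/60, 34/15, 3/4, -1)
c = (0, 7/4, -16/99, 67/11)
Ac = (0, 0, -119/36, 199/66)
Σ b_i: (-61/60)·1 + 34/15·1 + 3/4·1 + (-1)·1 = 1 ✓
b·c: 34/15·7/4 + 3/4·(-16/99) + (-1)·67/11 = -247/110 ≠ 1/2 ⇒ order 1.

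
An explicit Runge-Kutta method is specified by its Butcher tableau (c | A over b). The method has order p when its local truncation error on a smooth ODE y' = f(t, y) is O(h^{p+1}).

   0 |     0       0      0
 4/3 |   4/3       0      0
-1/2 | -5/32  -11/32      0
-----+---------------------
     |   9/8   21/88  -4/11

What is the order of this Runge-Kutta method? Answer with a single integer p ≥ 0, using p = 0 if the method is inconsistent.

b = (9/8, 21/88, -4/11)
c = (0, 4/3, -1/2)
Ac = (0, 0, -11/24)
Σ b_i: 9/8·1 + 21/88·1 + (-4/11)·1 = 1 ✓
b·c: 21/88·4/3 + (-4/11)·(-1/2) = 1/2 ✓
b·c²: 21/88·16/9 + (-4/11)·1/4 = 1/3 ✓
b·Ac: (-4/11)·(-11/24) = 1/6 ✓; 3 stages ⇒ order 3.

3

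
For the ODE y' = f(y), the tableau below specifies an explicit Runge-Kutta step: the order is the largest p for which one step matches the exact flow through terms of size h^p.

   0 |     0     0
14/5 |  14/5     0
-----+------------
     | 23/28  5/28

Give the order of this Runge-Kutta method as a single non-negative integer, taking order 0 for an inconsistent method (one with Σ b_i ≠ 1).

b = (23/28, 5/28)
c = (0, 14/5)
Σ b_i: 23/28·1 + 5/28·1 = 1 ✓
b·c: 5/28·14/5 = 1/2 ✓; 2 stages ⇒ order 2.

2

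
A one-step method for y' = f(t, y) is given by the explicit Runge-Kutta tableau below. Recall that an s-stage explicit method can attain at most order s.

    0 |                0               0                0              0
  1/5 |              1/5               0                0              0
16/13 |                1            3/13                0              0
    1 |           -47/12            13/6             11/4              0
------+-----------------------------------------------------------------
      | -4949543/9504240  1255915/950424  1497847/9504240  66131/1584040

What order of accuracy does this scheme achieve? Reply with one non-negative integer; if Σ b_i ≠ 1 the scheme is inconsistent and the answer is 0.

b = (-4949543/9504240, 1255915/950424, 1497847/9504240, 66131/1584040)
c = (0, 1/5, 16/13, 1)
Ac = (0, 0, 3/65, 1489/390)
Σ b_i: (-4949543/9504240)·1 + 1255915/950424·1 + 1497847/9504240·1 + 66131/1584040·1 = 1 ✓
b·c: 1255915/950424·1/5 + 1497847/9504240·16/13 + 66131/1584040·1 = 1/2 ✓
b·c²: 1255915/950424·1/25 + 1497847/9504240·256/169 + 66131/1584040·1 = 1/3 ✓
b·Ac: 1497847/9504240·3/65 + 66131/1584040·1489/390 = 1/6 ✓
b·c³: 1255915/950424·1/125 + 1497847/9504240·4096/2197 + 66131/1584040·1 = 8909837/25740650 ≠ 1/4 ⇒ order 3.
b·(c∘Ac): 1497847/9504240·48/845 + 66131/1584040·1489/390 = 7999967/47521200 ≠ 1/8
b·Ac²: 1497847/9504240·3/325 + 66131/1584040·107797/25350 = 6910711/38610975 ≠ 1/12
b·A²c: 66131/1584040·33/260 = 167871/31680800 ≠ 1/24

3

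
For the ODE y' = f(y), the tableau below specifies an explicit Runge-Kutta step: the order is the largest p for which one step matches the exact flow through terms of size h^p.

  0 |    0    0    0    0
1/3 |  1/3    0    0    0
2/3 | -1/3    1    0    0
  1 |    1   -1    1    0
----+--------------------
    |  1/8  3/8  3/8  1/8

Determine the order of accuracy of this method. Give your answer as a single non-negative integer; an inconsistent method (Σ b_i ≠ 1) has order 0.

b = (1/8, 3/8, 3/8, 1/8)
c = (0, 1/3, 2/3, 1)
Ac = (0, 0, 1/3, 1/3)
Σ b_i: 1/8·1 + 3/8·1 + 3/8·1 + 1/8·1 = 1 ✓
b·c: 3/8·1/3 + 3/8·2/3 + 1/8·1 = 1/2 ✓
b·c²: 3/8·1/9 + 3/8·4/9 + 1/8·1 = 1/3 ✓
b·Ac: 3/8·1/3 + 1/8·1/3 = 1/6 ✓
b·c³: 3/8·1/27 + 3/8·8/27 + 1/8·1 = 1/4 ✓
b·(c∘Ac): 3/8·2/9 + 1/8·1/3 = 1/8 ✓
b·Ac²: 3/8·1/9 + 1/8·1/3 = 1/12 ✓
b·A²c: 1/8·1/3 = 1/24 ✓; 4 stages ⇒ order 4.

4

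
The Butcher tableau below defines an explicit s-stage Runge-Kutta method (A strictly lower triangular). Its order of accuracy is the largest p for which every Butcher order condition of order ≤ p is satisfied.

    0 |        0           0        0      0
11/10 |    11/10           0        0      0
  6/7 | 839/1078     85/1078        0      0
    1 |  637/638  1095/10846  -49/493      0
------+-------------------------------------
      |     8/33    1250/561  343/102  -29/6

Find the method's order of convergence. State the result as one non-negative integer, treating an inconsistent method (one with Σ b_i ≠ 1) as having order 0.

4

b = (8/33, 1250/561, 343/102, -29/6)
c = (0, 11/10, 6/7, 1)
Ac = (0, 0, 17/196, 3/116)
Σ b_i: 8/33·1 + 1250/561·1 + 343/102·1 + (-29/6)·1 = 1 ✓
b·c: 1250/561·11/10 + 343/102·6/7 + (-29/6)·1 = 1/2 ✓
b·c²: 1250/561·121/100 + 343/102·36/49 + (-29/6)·1 = 1/3 ✓
b·Ac: 343/102·17/196 + (-29/6)·3/116 = 1/6 ✓
b·c³: 1250/561·1331/1000 + 343/102·216/343 + (-29/6)·1 = 1/4 ✓
b·(c∘Ac): 343/102·51/686 + (-29/6)·3/116 = 1/8 ✓
b·Ac²: 343/102·187/1960 + (-29/6)·57/1160 = 1/12 ✓
b·A²c: (-29/6)·(-1/116) = 1/24 ✓; 4 stages ⇒ order 4.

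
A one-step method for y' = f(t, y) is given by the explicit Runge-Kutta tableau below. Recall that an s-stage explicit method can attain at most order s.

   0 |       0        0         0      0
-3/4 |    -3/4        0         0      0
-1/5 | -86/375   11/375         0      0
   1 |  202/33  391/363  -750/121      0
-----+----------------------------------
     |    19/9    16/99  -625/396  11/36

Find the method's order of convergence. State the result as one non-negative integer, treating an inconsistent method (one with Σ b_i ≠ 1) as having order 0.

b = (19/9, 16/99, -625/396, 11/36)
c = (0, -3/4, -1/5, 1)
Ac = (0, 0, -11/500, 19/44)
Σ b_i: 19/9·1 + 16/99·1 + (-625/396)·1 + 11/36·1 = 1 ✓
b·c: 16/99·(-3/4) + (-625/396)·(-1/5) + 11/36·1 = 1/2 ✓
b·c²: 16/99·9/16 + (-625/396)·1/25 + 11/36·1 = 1/3 ✓
b·Ac: (-625/396)·(-11/500) + 11/36·19/44 = 1/6 ✓
b·c³: 16/99·(-27/64) + (-625/396)·(-1/125) + 11/36·1 = 1/4 ✓
b·(c∘Ac): (-625/396)·11/2500 + 11/36·19/44 = 1/8 ✓
b·Ac²: (-625/396)·33/2000 + 11/36·63/176 = 1/12 ✓
b·A²c: 11/36·3/22 = 1/24 ✓; 4 stages ⇒ order 4.

4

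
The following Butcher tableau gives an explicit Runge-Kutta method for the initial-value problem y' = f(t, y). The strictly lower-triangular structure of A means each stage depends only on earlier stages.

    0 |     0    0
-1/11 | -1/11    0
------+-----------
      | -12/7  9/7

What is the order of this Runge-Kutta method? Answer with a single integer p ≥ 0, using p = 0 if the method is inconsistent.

b = (-12/7, 9/7)
c = (0, -1/11)
Σ b_i: (-12/7)·1 + 9/7·1 = -3/7 ≠ 1 ⇒ order 0.

0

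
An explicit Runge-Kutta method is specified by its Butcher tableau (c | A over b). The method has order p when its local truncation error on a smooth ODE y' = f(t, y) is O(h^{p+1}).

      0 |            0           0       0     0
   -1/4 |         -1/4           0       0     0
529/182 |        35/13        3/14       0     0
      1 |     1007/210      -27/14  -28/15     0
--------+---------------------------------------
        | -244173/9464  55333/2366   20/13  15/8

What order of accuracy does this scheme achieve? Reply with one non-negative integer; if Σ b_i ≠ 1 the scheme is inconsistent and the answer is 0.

2

b = (-244173/9464, 55333/2366, 20/13, 15/8)
c = (0, -1/4, 529/182, 1)
Ac = (0, 0, -3/56, -53983/10920)
Σ b_i: (-244173/9464)·1 + 55333/2366·1 + 20/13·1 + 15/8·1 = 1 ✓
b·c: 55333/2366·(-1/4) + 20/13·529/182 + 15/8·1 = 1/2 ✓
b·c²: 55333/2366·1/16 + 20/13·279841/33124 + 15/8·1 = 56269043/3444896 ≠ 1/3 ⇒ order 2.
b·Ac: 20/13·(-3/56) + 15/8·(-53983/10920) = -54463/5824 ≠ 1/6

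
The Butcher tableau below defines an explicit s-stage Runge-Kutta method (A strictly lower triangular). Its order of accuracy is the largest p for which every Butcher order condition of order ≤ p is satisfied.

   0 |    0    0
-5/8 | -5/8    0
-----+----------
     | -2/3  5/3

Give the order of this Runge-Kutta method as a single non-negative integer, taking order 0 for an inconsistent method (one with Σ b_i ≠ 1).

1

b = (-2/3, 5/3)
c = (0, -5/8)
Σ b_i: (-2/3)·1 + 5/3·1 = 1 ✓
b·c: 5/3·(-5/8) = -25/24 ≠ 1/2 ⇒ order 1.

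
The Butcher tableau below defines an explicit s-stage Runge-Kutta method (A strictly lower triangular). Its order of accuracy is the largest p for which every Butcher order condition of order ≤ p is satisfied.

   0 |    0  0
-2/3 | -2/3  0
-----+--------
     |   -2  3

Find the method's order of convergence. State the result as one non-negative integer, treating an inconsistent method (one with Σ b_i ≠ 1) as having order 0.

1

b = (-2, 3)
c = (0, -2/3)
Σ b_i: (-2)·1 + 3·1 = 1 ✓
b·c: 3·(-2/3) = -2 ≠ 1/2 ⇒ order 1.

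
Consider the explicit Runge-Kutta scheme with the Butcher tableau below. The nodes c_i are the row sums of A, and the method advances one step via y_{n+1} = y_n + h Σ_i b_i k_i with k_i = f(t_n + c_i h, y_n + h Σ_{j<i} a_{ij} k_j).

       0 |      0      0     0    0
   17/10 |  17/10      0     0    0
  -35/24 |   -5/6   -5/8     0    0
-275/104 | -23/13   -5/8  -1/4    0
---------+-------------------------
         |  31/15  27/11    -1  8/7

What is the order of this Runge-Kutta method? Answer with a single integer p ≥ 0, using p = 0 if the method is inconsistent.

b = (31/15, 27/11, -1, 8/7)
c = (0, 17/10, -35/24, -275/104)
Ac = (0, 0, -17/16, -67/96)
Σ b_i: 31/15·1 + 27/11·1 + (-1)·1 + 8/7·1 = 5387/1155 ≠ 1 ⇒ order 0.

0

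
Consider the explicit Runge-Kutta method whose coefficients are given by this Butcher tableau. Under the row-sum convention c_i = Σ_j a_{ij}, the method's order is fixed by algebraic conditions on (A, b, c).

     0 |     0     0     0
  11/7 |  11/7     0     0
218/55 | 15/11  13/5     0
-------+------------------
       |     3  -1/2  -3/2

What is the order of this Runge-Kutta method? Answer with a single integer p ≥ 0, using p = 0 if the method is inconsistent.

b = (3, -1/2, -3/2)
c = (0, 11/7, 218/55)
Ac = (0, 0, 143/35)
Σ b_i: 3·1 + (-1/2)·1 + (-3/2)·1 = 1 ✓
b·c: (-1/2)·11/7 + (-3/2)·218/55 = -5183/770 ≠ 1/2 ⇒ order 1.

1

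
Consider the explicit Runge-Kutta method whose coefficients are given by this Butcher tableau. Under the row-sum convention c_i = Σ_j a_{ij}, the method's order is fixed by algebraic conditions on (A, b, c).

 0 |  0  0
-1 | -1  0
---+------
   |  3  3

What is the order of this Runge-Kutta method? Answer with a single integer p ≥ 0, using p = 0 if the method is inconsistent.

0

b = (3, 3)
c = (0, -1)
Σ b_i: 3·1 + 3·1 = 6 ≠ 1 ⇒ order 0.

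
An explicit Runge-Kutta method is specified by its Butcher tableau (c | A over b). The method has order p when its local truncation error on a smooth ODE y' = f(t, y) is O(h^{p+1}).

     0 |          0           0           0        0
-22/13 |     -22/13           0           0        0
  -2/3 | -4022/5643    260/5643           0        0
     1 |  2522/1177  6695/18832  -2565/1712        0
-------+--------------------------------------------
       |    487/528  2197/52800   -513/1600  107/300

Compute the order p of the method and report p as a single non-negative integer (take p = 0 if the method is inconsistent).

4

b = (487/528, 2197/52800, -513/1600, 107/300)
c = (0, -22/13, -2/3, 1)
Ac = (0, 0, -40/513, 85/214)
Σ b_i: 487/528·1 + 2197/52800·1 + (-513/1600)·1 + 107/300·1 = 1 ✓
b·c: 2197/52800·(-22/13) + (-513/1600)·(-2/3) + 107/300·1 = 1/2 ✓
b·c²: 2197/52800·484/169 + (-513/1600)·4/9 + 107/300·1 = 1/3 ✓
b·Ac: (-513/1600)·(-40/513) + 107/300·85/214 = 1/6 ✓
b·c³: 2197/52800·(-10648/2197) + (-513/1600)·(-8/27) + 107/300·1 = 1/4 ✓
b·(c∘Ac): (-513/1600)·80/1539 + 107/300·85/214 = 1/8 ✓
b·Ac²: (-513/1600)·880/6669 + 107/300·490/1391 = 1/12 ✓
b·A²c: 107/300·25/214 = 1/24 ✓; 4 stages ⇒ order 4.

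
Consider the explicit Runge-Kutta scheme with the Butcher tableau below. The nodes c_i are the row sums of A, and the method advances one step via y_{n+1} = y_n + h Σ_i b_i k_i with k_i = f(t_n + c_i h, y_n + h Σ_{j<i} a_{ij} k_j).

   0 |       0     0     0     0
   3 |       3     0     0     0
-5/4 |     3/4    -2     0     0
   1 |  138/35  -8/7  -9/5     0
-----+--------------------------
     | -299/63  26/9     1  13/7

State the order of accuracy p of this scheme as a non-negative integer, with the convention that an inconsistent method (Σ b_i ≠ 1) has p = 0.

1

b = (-299/63, 26/9, 1, 13/7)
c = (0, 3, -5/4, 1)
Ac = (0, 0, -6, -33/28)
Σ b_i: (-299/63)·1 + 26/9·1 + 1·1 + 13/7·1 = 1 ✓
b·c: 26/9·3 + 1·(-5/4) + 13/7·1 = 779/84 ≠ 1/2 ⇒ order 1.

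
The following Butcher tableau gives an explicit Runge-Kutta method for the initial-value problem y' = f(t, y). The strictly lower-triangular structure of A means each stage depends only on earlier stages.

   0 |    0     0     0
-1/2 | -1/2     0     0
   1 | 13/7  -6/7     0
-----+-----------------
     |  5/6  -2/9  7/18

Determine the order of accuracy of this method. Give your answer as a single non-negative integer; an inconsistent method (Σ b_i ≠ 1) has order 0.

3

b = (5/6, -2/9, 7/18)
c = (0, -1/2, 1)
Ac = (0, 0, 3/7)
Σ b_i: 5/6·1 + (-2/9)·1 + 7/18·1 = 1 ✓
b·c: (-2/9)·(-1/2) + 7/18·1 = 1/2 ✓
b·c²: (-2/9)·1/4 + 7/18·1 = 1/3 ✓
b·Ac: 7/18·3/7 = 1/6 ✓; 3 stages ⇒ order 3.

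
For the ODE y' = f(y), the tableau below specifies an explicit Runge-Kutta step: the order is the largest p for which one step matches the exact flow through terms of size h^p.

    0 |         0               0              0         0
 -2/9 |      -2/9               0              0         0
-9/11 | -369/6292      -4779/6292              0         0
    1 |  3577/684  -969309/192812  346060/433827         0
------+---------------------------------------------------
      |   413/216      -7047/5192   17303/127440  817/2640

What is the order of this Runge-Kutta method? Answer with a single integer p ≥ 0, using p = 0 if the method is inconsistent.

4

b = (413/216, -7047/5192, 17303/127440, 817/2640)
c = (0, -2/9, -9/11, 1)
Ac = (0, 0, 531/3146, 759/1634)
Σ b_i: 413/216·1 + (-7047/5192)·1 + 17303/127440·1 + 817/2640·1 = 1 ✓
b·c: (-7047/5192)·(-2/9) + 17303/127440·(-9/11) + 817/2640·1 = 1/2 ✓
b·c²: (-7047/5192)·4/81 + 17303/127440·81/121 + 817/2640·1 = 1/3 ✓
b·Ac: 17303/127440·531/3146 + 817/2640·759/1634 = 1/6 ✓
b·c³: (-7047/5192)·(-8/729) + 17303/127440·(-729/1331) + 817/2640·1 = 1/4 ✓
b·(c∘Ac): 17303/127440·(-4779/34606) + 817/2640·759/1634 = 1/8 ✓
b·Ac²: 17303/127440·(-59/1573) + 817/2640·2101/7353 = 1/12 ✓
b·A²c: 817/2640·110/817 = 1/24 ✓; 4 stages ⇒ order 4.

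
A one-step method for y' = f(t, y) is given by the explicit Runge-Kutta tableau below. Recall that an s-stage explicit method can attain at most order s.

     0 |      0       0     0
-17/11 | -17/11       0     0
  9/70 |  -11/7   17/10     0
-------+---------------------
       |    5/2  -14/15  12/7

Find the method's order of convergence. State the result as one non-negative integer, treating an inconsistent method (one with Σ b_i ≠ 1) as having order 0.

b = (5/2, -14/15, 12/7)
c = (0, -17/11, 9/70)
Ac = (0, 0, -289/110)
Σ b_i: 5/2·1 + (-14/15)·1 + 12/7·1 = 689/210 ≠ 1 ⇒ order 0.

0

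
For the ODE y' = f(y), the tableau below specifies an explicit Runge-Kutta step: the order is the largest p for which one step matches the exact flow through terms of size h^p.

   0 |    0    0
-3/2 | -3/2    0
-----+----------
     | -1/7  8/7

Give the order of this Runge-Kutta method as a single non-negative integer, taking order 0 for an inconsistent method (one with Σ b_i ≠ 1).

b = (-1/7, 8/7)
c = (0, -3/2)
Σ b_i: (-1/7)·1 + 8/7·1 = 1 ✓
b·c: 8/7·(-3/2) = -12/7 ≠ 1/2 ⇒ order 1.

1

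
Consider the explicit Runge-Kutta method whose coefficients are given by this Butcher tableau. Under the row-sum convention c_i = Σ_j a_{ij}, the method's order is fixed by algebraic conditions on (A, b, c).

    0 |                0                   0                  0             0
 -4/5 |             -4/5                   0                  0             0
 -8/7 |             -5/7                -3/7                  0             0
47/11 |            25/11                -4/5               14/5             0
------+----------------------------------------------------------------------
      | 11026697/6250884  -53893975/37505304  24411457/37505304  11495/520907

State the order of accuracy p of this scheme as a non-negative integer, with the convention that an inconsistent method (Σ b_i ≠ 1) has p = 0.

b = (11026697/6250884, -53893975/37505304, 24411457/37505304, 11495/520907)
c = (0, -4/5, -8/7, 47/11)
Ac = (0, 0, 12/35, -64/25)
Σ b_i: 11026697/6250884·1 + (-53893975/37505304)·1 + 24411457/37505304·1 + 11495/520907·1 = 1 ✓
b·c: (-53893975/37505304)·(-4/5) + 24411457/37505304·(-8/7) + 11495/520907·47/11 = 1/2 ✓
b·c²: (-53893975/37505304)·16/25 + 24411457/37505304·64/49 + 11495/520907·2209/121 = 1/3 ✓
b·Ac: 24411457/37505304·12/35 + 11495/520907·(-64/25) = 1/6 ✓
b·c³: (-53893975/37505304)·(-64/125) + 24411457/37505304·(-512/343) + 11495/520907·103823/1331 = 893737153/601647585 ≠ 1/4 ⇒ order 3.
b·(c∘Ac): 24411457/37505304·(-96/245) + 11495/520907·(-3008/275) = -3878788/7813605 ≠ 1/8
b·Ac²: 24411457/37505304·(-48/175) + 11495/520907·2752/875 = -5968474/54695235 ≠ 1/12
b·A²c: 11495/520907·24/25 = 55176/2604535 ≠ 1/24

3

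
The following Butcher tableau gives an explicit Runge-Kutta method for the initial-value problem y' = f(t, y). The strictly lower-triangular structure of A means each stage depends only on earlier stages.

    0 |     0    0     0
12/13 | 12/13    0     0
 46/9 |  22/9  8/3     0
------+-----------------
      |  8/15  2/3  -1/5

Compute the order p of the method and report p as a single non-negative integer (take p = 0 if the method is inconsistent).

1

b = (8/15, 2/3, -1/5)
c = (0, 12/13, 46/9)
Ac = (0, 0, 32/13)
Σ b_i: 8/15·1 + 2/3·1 + (-1/5)·1 = 1 ✓
b·c: 2/3·12/13 + (-1/5)·46/9 = -238/585 ≠ 1/2 ⇒ order 1.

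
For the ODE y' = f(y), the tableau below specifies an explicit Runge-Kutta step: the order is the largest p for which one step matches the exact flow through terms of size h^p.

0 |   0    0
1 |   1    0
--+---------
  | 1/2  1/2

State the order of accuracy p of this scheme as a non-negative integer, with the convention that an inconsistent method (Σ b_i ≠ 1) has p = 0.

2

b = (1/2, 1/2)
c = (0, 1)
Σ b_i: 1/2·1 + 1/2·1 = 1 ✓
b·c: 1/2·1 = 1/2 ✓; 2 stages ⇒ order 2.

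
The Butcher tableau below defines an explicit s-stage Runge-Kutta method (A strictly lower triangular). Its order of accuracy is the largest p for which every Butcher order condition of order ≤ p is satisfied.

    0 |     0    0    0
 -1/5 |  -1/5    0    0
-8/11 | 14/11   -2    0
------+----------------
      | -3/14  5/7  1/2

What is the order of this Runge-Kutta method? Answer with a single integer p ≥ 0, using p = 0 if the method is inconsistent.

1

b = (-3/14, 5/7, 1/2)
c = (0, -1/5, -8/11)
Ac = (0, 0, 2/5)
Σ b_i: (-3/14)·1 + 5/7·1 + 1/2·1 = 1 ✓
b·c: 5/7·(-1/5) + 1/2·(-8/11) = -39/77 ≠ 1/2 ⇒ order 1.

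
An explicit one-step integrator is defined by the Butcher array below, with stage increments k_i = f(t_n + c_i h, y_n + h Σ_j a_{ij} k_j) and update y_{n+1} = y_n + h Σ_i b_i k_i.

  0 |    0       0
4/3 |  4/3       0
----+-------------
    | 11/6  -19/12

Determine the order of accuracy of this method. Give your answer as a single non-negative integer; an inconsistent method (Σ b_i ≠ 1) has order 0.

b = (11/6, -19/12)
c = (0, 4/3)
Σ b_i: 11/6·1 + (-19/12)·1 = 1/4 ≠ 1 ⇒ order 0.

0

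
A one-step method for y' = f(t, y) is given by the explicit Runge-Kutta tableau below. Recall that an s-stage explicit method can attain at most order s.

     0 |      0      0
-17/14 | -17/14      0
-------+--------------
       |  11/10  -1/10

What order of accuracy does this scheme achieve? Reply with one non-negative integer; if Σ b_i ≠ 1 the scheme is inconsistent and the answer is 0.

b = (11/10, -1/10)
c = (0, -17/14)
Σ b_i: 11/10·1 + (-1/10)·1 = 1 ✓
b·c: (-1/10)·(-17/14) = 17/140 ≠ 1/2 ⇒ order 1.

1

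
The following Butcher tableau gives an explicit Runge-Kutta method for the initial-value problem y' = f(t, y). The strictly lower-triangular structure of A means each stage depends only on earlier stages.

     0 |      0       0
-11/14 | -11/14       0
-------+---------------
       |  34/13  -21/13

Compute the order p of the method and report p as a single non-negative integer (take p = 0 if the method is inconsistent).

1

b = (34/13, -21/13)
c = (0, -11/14)
Σ b_i: 34/13·1 + (-21/13)·1 = 1 ✓
b·c: (-21/13)·(-11/14) = 33/26 ≠ 1/2 ⇒ order 1.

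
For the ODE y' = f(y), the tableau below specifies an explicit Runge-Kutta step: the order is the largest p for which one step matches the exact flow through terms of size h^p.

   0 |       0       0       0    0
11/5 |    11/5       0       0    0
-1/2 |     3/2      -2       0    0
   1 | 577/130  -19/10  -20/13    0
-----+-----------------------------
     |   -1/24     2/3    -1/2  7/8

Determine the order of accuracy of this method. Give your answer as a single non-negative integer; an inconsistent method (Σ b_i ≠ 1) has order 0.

b = (-1/24, 2/3, -1/2, 7/8)
c = (0, 11/5, -1/2, 1)
Ac = (0, 0, -22/5, -2217/650)
Σ b_i: (-1/24)·1 + 2/3·1 + (-1/2)·1 + 7/8·1 = 1 ✓
b·c: 2/3·11/5 + (-1/2)·(-1/2) + 7/8·1 = 311/120 ≠ 1/2 ⇒ order 1.

1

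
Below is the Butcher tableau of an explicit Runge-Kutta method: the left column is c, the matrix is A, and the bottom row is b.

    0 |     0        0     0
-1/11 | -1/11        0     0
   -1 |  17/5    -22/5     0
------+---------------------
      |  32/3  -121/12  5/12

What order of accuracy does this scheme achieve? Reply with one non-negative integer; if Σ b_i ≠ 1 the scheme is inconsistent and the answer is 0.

3

b = (32/3, -121/12, 5/12)
c = (0, -1/11, -1)
Ac = (0, 0, 2/5)
Σ b_i: 32/3·1 + (-121/12)·1 + 5/12·1 = 1 ✓
b·c: (-121/12)·(-1/11) + 5/12·(-1) = 1/2 ✓
b·c²: (-121/12)·1/121 + 5/12·1 = 1/3 ✓
b·Ac: 5/12·2/5 = 1/6 ✓; 3 stages ⇒ order 3.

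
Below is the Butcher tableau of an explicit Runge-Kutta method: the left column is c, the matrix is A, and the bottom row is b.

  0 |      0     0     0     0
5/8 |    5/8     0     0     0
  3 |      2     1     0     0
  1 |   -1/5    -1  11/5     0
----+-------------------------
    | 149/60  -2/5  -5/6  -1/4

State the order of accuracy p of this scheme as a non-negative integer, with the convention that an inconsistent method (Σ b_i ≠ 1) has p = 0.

b = (149/60, -2/5, -5/6, -1/4)
c = (0, 5/8, 3, 1)
Ac = (0, 0, 5/8, 239/40)
Σ b_i: 149/60·1 + (-2/5)·1 + (-5/6)·1 + (-1/4)·1 = 1 ✓
b·c: (-2/5)·5/8 + (-5/6)·3 + (-1/4)·1 = -3 ≠ 1/2 ⇒ order 1.

1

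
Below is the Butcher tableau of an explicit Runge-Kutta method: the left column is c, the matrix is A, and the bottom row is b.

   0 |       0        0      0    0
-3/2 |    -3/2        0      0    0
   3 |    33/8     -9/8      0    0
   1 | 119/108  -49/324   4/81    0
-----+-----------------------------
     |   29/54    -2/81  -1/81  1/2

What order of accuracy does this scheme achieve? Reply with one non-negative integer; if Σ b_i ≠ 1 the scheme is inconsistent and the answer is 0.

b = (29/54, -2/81, -1/81, 1/2)
c = (0, -3/2, 3, 1)
Ac = (0, 0, 27/16, 3/8)
Σ b_i: 29/54·1 + (-2/81)·1 + (-1/81)·1 + 1/2·1 = 1 ✓
b·c: (-2/81)·(-3/2) + (-1/81)·3 + 1/2·1 = 1/2 ✓
b·c²: (-2/81)·9/4 + (-1/81)·9 + 1/2·1 = 1/3 ✓
b·Ac: (-1/81)·27/16 + 1/2·3/8 = 1/6 ✓
b·c³: (-2/81)·(-27/8) + (-1/81)·27 + 1/2·1 = 1/4 ✓
b·(c∘Ac): (-1/81)·81/16 + 1/2·3/8 = 1/8 ✓
b·Ac²: (-1/81)·(-81/32) + 1/2·5/48 = 1/12 ✓
b·A²c: 1/2·1/12 = 1/24 ✓; 4 stages ⇒ order 4.

4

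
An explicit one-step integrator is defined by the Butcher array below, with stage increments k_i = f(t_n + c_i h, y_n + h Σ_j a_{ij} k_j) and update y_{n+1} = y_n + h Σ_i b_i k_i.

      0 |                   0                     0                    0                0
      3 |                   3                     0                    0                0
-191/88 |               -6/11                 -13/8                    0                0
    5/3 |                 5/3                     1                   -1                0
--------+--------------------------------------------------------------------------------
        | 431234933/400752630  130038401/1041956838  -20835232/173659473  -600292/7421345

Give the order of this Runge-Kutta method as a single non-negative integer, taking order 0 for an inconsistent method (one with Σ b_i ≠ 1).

b = (431234933/400752630, 130038401/1041956838, -20835232/173659473, -600292/7421345)
c = (0, 3, -191/88, 5/3)
Ac = (0, 0, -39/8, 455/88)
Σ b_i: 431234933/400752630·1 + 130038401/1041956838·1 + (-20835232/173659473)·1 + (-600292/7421345)·1 = 1 ✓
b·c: 130038401/1041956838·3 + (-20835232/173659473)·(-191/88) + (-600292/7421345)·5/3 = 1/2 ✓
b·c²: 130038401/1041956838·9 + (-20835232/173659473)·36481/7744 + (-600292/7421345)·25/9 = 1/3 ✓
b·Ac: (-20835232/173659473)·(-39/8) + (-600292/7421345)·455/88 = 1/6 ✓
b·c³: 130038401/1041956838·27 + (-20835232/173659473)·(-6967871/681472) + (-600292/7421345)·125/27 = 29778221533/7053246288 ≠ 1/4 ⇒ order 3.
b·(c∘Ac): (-20835232/173659473)·7449/704 + (-600292/7421345)·2275/264 = -2918841/1484269 ≠ 1/8
b·Ac²: (-20835232/173659473)·(-117/8) + (-600292/7421345)·33215/7744 = 367744655/261231344 ≠ 1/12
b·A²c: (-600292/7421345)·39/8 = -5852847/14842690 ≠ 1/24

3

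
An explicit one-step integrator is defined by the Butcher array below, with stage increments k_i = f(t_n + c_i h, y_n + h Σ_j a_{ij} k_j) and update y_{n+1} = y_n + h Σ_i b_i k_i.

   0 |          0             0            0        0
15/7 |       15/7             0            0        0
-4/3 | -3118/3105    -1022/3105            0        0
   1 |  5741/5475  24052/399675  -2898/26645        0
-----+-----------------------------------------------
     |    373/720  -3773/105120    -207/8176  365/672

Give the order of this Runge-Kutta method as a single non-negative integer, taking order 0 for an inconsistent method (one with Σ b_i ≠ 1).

4

b = (373/720, -3773/105120, -207/8176, 365/672)
c = (0, 15/7, -4/3, 1)
Ac = (0, 0, -146/207, 20/73)
Σ b_i: 373/720·1 + (-3773/105120)·1 + (-207/8176)·1 + 365/672·1 = 1 ✓
b·c: (-3773/105120)·15/7 + (-207/8176)·(-4/3) + 365/672·1 = 1/2 ✓
b·c²: (-3773/105120)·225/49 + (-207/8176)·16/9 + 365/672·1 = 1/3 ✓
b·Ac: (-207/8176)·(-146/207) + 365/672·20/73 = 1/6 ✓
b·c³: (-3773/105120)·3375/343 + (-207/8176)·(-64/27) + 365/672·1 = 1/4 ✓
b·(c∘Ac): (-207/8176)·584/621 + 365/672·20/73 = 1/8 ✓
b·Ac²: (-207/8176)·(-730/483) + 365/672·212/2555 = 1/12 ✓
b·A²c: 365/672·28/365 = 1/24 ✓; 4 stages ⇒ order 4.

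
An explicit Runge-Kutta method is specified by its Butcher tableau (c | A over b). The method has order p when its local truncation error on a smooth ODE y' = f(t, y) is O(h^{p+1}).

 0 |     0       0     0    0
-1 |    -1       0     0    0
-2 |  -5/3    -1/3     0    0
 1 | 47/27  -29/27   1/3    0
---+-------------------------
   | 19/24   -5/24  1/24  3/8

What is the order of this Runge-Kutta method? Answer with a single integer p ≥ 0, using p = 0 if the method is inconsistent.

b = (19/24, -5/24, 1/24, 3/8)
c = (0, -1, -2, 1)
Ac = (0, 0, 1/3, 11/27)
Σ b_i: 19/24·1 + (-5/24)·1 + 1/24·1 + 3/8·1 = 1 ✓
b·c: (-5/24)·(-1) + 1/24·(-2) + 3/8·1 = 1/2 ✓
b·c²: (-5/24)·1 + 1/24·4 + 3/8·1 = 1/3 ✓
b·Ac: 1/24·1/3 + 3/8·11/27 = 1/6 ✓
b·c³: (-5/24)·(-1) + 1/24·(-8) + 3/8·1 = 1/4 ✓
b·(c∘Ac): 1/24·(-2/3) + 3/8·11/27 = 1/8 ✓
b·Ac²: 1/24·(-1/3) + 3/8·7/27 = 1/12 ✓
b·A²c: 3/8·1/9 = 1/24 ✓; 4 stages ⇒ order 4.

4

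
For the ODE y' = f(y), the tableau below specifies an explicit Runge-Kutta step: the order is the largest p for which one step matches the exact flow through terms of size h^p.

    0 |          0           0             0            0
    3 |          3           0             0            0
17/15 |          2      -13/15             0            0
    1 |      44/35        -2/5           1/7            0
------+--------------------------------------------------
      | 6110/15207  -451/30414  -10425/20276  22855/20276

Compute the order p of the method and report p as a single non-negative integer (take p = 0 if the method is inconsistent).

3

b = (6110/15207, -451/30414, -10425/20276, 22855/20276)
c = (0, 3, 17/15, 1)
Ac = (0, 0, -13/5, -109/105)
Σ b_i: 6110/15207·1 + (-451/30414)·1 + (-10425/20276)·1 + 22855/20276·1 = 1 ✓
b·c: (-451/30414)·3 + (-10425/20276)·17/15 + 22855/20276·1 = 1/2 ✓
b·c²: (-451/30414)·9 + (-10425/20276)·289/225 + 22855/20276·1 = 1/3 ✓
b·Ac: (-10425/20276)·(-13/5) + 22855/20276·(-109/105) = 1/6 ✓
b·c³: (-451/30414)·27 + (-10425/20276)·4913/3375 + 22855/20276·1 = -9871/456210 ≠ 1/4 ⇒ order 3.
b·(c∘Ac): (-10425/20276)·(-221/75) + 22855/20276·(-109/105) = 5245/15207 ≠ 1/8
b·Ac²: (-10425/20276)·(-39/5) + 22855/20276·(-5381/1575) = 72691/456210 ≠ 1/12
b·A²c: 22855/20276·(-13/35) = -8489/20276 ≠ 1/24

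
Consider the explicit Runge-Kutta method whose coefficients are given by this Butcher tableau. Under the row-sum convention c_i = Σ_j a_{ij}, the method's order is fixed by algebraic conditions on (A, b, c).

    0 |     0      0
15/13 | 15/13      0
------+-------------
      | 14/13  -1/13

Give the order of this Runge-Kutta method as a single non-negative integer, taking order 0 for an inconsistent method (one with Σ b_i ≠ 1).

b = (14/13, -1/13)
c = (0, 15/13)
Σ b_i: 14/13·1 + (-1/13)·1 = 1 ✓
b·c: (-1/13)·15/13 = -15/169 ≠ 1/2 ⇒ order 1.

1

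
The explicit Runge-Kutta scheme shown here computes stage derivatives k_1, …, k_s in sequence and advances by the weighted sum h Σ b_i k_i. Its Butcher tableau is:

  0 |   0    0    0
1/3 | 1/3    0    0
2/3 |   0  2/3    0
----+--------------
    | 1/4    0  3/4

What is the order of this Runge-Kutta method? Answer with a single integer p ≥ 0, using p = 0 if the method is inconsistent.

b = (1/4, 0, 3/4)
c = (0, 1/3, 2/3)
Ac = (0, 0, 2/9)
Σ b_i: 1/4·1 + 3/4·1 = 1 ✓
b·c: 3/4·2/3 = 1/2 ✓
b·c²: 3/4·4/9 = 1/3 ✓
b·Ac: 3/4·2/9 = 1/6 ✓; 3 stages ⇒ order 3.

3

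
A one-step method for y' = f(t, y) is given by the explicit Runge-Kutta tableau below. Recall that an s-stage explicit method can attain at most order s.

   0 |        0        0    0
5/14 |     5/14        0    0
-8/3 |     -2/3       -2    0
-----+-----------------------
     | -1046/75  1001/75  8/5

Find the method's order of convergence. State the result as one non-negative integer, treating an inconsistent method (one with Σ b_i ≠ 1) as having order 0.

b = (-1046/75, 1001/75, 8/5)
c = (0, 5/14, -8/3)
Ac = (0, 0, -5/7)
Σ b_i: (-1046/75)·1 + 1001/75·1 + 8/5·1 = 1 ✓
b·c: 1001/75·5/14 + 8/5·(-8/3) = 1/2 ✓
b·c²: 1001/75·25/196 + 8/5·64/9 = 16481/1260 ≠ 1/3 ⇒ order 2.
b·Ac: 8/5·(-5/7) = -8/7 ≠ 1/6

2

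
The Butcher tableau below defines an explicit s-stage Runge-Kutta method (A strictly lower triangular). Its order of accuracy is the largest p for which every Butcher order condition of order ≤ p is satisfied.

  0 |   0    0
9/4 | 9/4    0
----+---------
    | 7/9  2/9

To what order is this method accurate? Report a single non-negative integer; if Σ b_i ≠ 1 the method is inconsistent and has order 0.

b = (7/9, 2/9)
c = (0, 9/4)
Σ b_i: 7/9·1 + 2/9·1 = 1 ✓
b·c: 2/9·9/4 = 1/2 ✓; 2 stages ⇒ order 2.

2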